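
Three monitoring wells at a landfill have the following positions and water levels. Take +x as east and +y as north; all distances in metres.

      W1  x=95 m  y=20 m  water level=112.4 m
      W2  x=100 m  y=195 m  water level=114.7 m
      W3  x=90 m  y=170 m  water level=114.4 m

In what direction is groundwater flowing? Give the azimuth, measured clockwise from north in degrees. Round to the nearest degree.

Taking W1 as reference: W2−W1 = (5, 175, +2.3); W3−W1 = (-5, 150, +2.0).
Solve a·Δx + b·Δy = Δh: det = 5·150 − (-5)·175 = 1625.
∂h/∂x = [(+2.3)·150 − (+2.0)·175] / 1625 = -0.003077
∂h/∂y = [5·(+2.0) − (-5)·(+2.3)] / 1625 = +0.01323
Flow direction (−∇h) has components (+0.003077 E, -0.01323 N).
Azimuth = atan2(E, N) = atan2(+0.003077, -0.01323) = 166.9° ≈ 167°.

167°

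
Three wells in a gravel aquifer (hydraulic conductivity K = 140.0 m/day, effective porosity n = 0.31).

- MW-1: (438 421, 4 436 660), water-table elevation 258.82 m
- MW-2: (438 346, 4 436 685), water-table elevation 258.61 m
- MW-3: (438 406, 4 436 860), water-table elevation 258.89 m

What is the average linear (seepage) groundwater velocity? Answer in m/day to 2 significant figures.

With h = a·x + b·y + c and MW-1 as origin, the differences give:
  (-75)·a + 25·b = -0.21
  (-15)·a + 200·b = +0.07
Eliminate b (×200 and ×25, subtract): -14625·a = -43.750 → a = ∂h/∂x = +0.002991
Back-substitute: b = ∂h/∂y = +0.0005744.
|∇h| = √(0.002991² + 0.0005744²) = 0.003046
Seepage velocity v = K·i/n = 140.0 × 0.003046 / 0.31 = 1.376 m/day.

1.4 m/day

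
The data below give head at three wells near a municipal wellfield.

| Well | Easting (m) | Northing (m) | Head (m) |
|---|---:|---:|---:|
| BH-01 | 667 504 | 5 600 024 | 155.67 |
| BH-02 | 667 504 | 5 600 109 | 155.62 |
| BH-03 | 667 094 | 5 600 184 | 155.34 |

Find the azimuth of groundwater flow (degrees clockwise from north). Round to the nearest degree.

With h = a·x + b·y + c and BH-01 as origin, the differences give:
  0·a + 85·b = -0.05
  (-410)·a + 160·b = -0.33
Eliminate b (×160 and ×85, subtract): 34850·a = 20.050 → a = ∂h/∂x = +0.0005753
Back-substitute: b = ∂h/∂y = -0.0005882.
Flow direction (−∇h) has components (-0.0005753 E, +0.0005882 N).
Azimuth = atan2(E, N) = atan2(-0.0005753, +0.0005882) = 315.6° ≈ 316°.

316°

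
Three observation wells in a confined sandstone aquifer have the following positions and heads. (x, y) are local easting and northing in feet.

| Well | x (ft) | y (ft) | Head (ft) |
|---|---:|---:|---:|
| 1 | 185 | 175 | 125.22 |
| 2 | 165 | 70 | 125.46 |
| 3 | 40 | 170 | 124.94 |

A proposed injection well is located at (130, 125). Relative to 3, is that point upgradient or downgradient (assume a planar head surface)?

upgradient

Differences from 1: to 2 (Δx, Δy, Δh) = (-20, -105, +0.24); to 3 = (-145, -5, -0.28).
Determinant of the coordinate differences = (-20)·(-5) − (-145)·(-105) = -15125.
∂h/∂x = [(+0.24)·(-5) − (-0.28)·(-105)] / -15125 = +0.002023
∂h/∂y = [(-20)·(-0.28) − (-145)·(+0.24)] / -15125 = -0.002671
Head at (130, 125) = 125.22 + (+0.002023)·(-55) + (-0.002671)·(-50) = 125.24 ft.
That is higher than the 124.94 ft at 3, so the point is upgradient.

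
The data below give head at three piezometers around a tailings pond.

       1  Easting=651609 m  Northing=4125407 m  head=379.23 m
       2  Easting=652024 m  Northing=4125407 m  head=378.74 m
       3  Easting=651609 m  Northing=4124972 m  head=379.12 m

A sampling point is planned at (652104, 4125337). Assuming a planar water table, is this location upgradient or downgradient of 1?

downgradient

∂h/∂x = (378.74 − 379.23) / (652024 − 651609) = -0.001181
∂h/∂y = (379.12 − 379.23) / (4124972 − 4125407) = +0.0002529
Head at (652104, 4125337) = 379.23 + (-0.001181)·(495) + (+0.0002529)·(-70) = 378.63 m.
That is lower than the 379.23 m at 1, so the point is downgradient.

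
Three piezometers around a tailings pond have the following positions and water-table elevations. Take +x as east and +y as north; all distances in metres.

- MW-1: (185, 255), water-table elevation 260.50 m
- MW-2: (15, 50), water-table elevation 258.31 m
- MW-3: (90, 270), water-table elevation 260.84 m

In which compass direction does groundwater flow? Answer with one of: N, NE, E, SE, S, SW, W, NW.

Three-point gradient (reference MW-1): Δ to MW-2 = (-170, -205, -2.19), Δ to MW-3 = (-95, 15, +0.34).
∂h/∂x = -0.001673, ∂h/∂y = +0.01207 (det = -22025).
Flow = −∇h = (+0.001673 east, -0.01207 north), which points south.

S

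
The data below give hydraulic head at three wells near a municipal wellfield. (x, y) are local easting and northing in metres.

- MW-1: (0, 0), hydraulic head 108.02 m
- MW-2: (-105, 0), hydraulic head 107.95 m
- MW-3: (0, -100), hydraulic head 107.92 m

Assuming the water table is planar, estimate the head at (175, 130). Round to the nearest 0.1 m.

∂h/∂x = (107.95 − 108.02) / (-105 − 0) = +0.0006667
∂h/∂y = (107.92 − 108.02) / (-100 − 0) = +0.0010000
h(175, 130) = 108.02 + (+0.0006667)·(175) + (+0.0010000)·(130) = 108.02 +0.117 +0.130 = 108.267 m.

108.3 m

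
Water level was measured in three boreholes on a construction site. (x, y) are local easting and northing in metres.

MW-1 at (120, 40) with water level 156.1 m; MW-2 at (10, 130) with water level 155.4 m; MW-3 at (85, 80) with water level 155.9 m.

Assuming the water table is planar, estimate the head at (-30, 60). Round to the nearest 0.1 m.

154.9 m

Differences from MW-1: to MW-2 (Δx, Δy, Δh) = (-110, 90, -0.7); to MW-3 = (-35, 40, -0.2).
Determinant of the coordinate differences = (-110)·40 − (-35)·90 = -1250.
∂h/∂x = [(-0.7)·40 − (-0.2)·90] / -1250 = +0.008000
∂h/∂y = [(-110)·(-0.2) − (-35)·(-0.7)] / -1250 = +0.002000
h(-30, 60) = 156.1 + (+0.008000)·(-150) + (+0.002000)·(20) = 156.1 -1.200 +0.040 = 154.940 m.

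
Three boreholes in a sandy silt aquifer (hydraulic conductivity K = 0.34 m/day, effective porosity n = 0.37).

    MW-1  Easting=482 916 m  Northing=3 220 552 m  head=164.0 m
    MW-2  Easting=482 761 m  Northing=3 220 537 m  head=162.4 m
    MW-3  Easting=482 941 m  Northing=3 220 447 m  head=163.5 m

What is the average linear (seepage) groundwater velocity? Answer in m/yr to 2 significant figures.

4.0 m/yr

Differences from MW-1: to MW-2 (Δx, Δy, Δh) = (-155, -15, -1.6); to MW-3 = (25, -105, -0.5).
Solve a·Δx + b·Δy = Δh: det = (-155)·(-105) − 25·(-15) = 16650.
∂h/∂x = [(-1.6)·(-105) − (-0.5)·(-15)] / 16650 = +0.009640
∂h/∂y = [(-155)·(-0.5) − 25·(-1.6)] / 16650 = +0.007057
|∇h| = √(0.009640² + 0.007057²) = 0.01195
Seepage velocity v = K·i/n = 0.34 × 0.01195 / 0.37 = 0.01098 m/day = 4.01 m/yr.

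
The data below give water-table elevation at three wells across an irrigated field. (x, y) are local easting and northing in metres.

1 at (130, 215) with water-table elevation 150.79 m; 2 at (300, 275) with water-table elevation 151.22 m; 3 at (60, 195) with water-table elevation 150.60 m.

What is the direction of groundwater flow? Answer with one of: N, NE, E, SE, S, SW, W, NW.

Differences from 1: to 2 (Δx, Δy, Δh) = (170, 60, +0.43); to 3 = (-70, -20, -0.19).
Determinant of the coordinate differences = 170·(-20) − (-70)·60 = 800.
∂h/∂x = [(+0.43)·(-20) − (-0.19)·60] / 800 = +0.003500
∂h/∂y = [170·(-0.19) − (-70)·(+0.43)] / 800 = -0.002750
Flow = −∇h = (-0.003500 east, +0.002750 north), which points northwest.

NW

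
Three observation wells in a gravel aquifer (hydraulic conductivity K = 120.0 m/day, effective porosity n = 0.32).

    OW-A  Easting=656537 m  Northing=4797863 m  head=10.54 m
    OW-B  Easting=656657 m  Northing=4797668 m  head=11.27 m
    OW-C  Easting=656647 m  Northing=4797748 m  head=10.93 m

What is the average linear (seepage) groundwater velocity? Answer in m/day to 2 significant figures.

1.7 m/day

Differences from OW-A: to OW-B (Δx, Δy, Δh) = (120, -195, +0.73); to OW-C = (110, -115, +0.39).
Solve a·Δx + b·Δy = Δh: det = 120·(-115) − 110·(-195) = 7650.
∂h/∂x = [(+0.73)·(-115) − (+0.39)·(-195)] / 7650 = -0.001033
∂h/∂y = [120·(+0.39) − 110·(+0.73)] / 7650 = -0.004379
|∇h| = √(-0.001033² + -0.004379²) = 0.004499
Seepage velocity v = K·i/n = 120.0 × 0.004499 / 0.32 = 1.687 m/day.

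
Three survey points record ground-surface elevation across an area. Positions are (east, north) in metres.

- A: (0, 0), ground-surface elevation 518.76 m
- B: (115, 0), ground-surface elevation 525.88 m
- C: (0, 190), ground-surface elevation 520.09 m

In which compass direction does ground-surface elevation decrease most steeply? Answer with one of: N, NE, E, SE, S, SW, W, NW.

W

∂z/∂x = (525.88 − 518.76) / (115 − 0) = +0.06191
∂z/∂y = (520.09 − 518.76) / (190 − 0) = +0.007000
Steepest decrease is along −∇f = (-0.06191 E, -0.007000 N) → west.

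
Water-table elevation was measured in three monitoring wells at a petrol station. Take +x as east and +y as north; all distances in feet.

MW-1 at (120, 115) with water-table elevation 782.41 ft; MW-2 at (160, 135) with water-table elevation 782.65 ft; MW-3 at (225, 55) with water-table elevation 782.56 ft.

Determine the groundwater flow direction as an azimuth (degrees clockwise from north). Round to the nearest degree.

Taking MW-1 as reference: MW-2−MW-1 = (40, 20, +0.24); MW-3−MW-1 = (105, -60, +0.15).
Determinant of the coordinate differences = 40·(-60) − 105·20 = -4500.
∂h/∂x = [(+0.24)·(-60) − (+0.15)·20] / -4500 = +0.003867
∂h/∂y = [40·(+0.15) − 105·(+0.24)] / -4500 = +0.004267
Flow direction (−∇h) has components (-0.003867 E, -0.004267 N).
Azimuth = atan2(E, N) = atan2(-0.003867, -0.004267) = 222.2° ≈ 222°.

222°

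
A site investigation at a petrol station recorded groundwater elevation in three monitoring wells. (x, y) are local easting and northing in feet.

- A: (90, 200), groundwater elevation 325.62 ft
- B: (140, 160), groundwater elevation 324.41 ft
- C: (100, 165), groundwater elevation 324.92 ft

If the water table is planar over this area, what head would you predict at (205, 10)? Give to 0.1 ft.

With h = a·x + b·y + c and A as origin, the differences give:
  50·a + (-40)·b = -1.21
  10·a + (-35)·b = -0.70
Eliminate b (×(-35) and ×(-40), subtract): -1350·a = 14.350 → a = ∂h/∂x = -0.01063
Back-substitute: b = ∂h/∂y = +0.01696.
h(205, 10) = 325.62 + (-0.01063)·(115) + (+0.01696)·(-190) = 325.62 -1.222 -3.223 = 321.175 ft.

321.2 ft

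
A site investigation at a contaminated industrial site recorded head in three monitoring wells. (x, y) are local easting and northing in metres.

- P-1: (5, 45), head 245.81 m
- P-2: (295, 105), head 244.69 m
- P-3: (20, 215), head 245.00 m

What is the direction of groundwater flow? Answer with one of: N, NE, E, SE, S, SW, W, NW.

NE

With h = a·x + b·y + c and P-1 as origin, the differences give:
  290·a + 60·b = -1.12
  15·a + 170·b = -0.81
Eliminate b (×170 and ×60, subtract): 48400·a = -141.800 → a = ∂h/∂x = -0.002930
Back-substitute: b = ∂h/∂y = -0.004506.
Flow = −∇h = (+0.002930 east, +0.004506 north), which points northeast.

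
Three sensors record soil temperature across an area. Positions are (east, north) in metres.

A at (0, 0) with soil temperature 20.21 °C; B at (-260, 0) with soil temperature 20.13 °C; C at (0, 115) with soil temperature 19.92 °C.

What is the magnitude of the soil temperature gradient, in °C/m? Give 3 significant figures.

0.00254 °C/m

∂T/∂x = (20.13 − 20.21) / (-260 − 0) = +0.0003077
∂T/∂y = (19.92 − 20.21) / (115 − 0) = -0.002522
|∇f| = √(0.0003077² + -0.002522²) = 0.002541 °C/m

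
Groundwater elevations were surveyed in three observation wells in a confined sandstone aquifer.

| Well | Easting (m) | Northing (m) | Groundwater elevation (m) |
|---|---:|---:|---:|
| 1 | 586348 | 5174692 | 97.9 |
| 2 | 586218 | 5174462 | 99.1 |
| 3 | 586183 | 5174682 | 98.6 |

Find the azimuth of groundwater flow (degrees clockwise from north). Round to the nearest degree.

054°

Three-point gradient (reference 1): Δ to 2 = (-130, -230, +1.2), Δ to 3 = (-165, -10, +0.7).
∂h/∂x = -0.004065, ∂h/∂y = -0.002920 (det = -36650).
Flow direction (−∇h) has components (+0.004065 E, +0.002920 N).
Azimuth = atan2(E, N) = atan2(+0.004065, +0.002920) = 54.3° ≈ 054°.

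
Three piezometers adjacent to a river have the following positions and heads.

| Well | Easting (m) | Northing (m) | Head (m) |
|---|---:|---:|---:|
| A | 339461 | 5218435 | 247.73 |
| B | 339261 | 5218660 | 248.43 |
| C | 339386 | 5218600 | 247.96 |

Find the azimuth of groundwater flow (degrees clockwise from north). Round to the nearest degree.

084°

With h = a·x + b·y + c and A as origin, the differences give:
  (-200)·a + 225·b = +0.70
  (-75)·a + 165·b = +0.23
Eliminate b (×165 and ×225, subtract): -16125·a = 63.750 → a = ∂h/∂x = -0.003953
Back-substitute: b = ∂h/∂y = -0.0004031.
Flow direction (−∇h) has components (+0.003953 E, +0.0004031 N).
Azimuth = atan2(E, N) = atan2(+0.003953, +0.0004031) = 84.2° ≈ 084°.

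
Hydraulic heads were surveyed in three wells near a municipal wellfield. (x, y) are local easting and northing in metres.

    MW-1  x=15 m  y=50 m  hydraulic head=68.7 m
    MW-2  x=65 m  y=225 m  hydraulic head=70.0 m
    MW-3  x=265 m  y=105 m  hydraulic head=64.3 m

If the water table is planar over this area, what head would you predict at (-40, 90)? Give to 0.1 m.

70.4 m

Taking MW-1 as reference: MW-2−MW-1 = (50, 175, +1.3); MW-3−MW-1 = (250, 55, -4.4).
Determinant of the coordinate differences = 50·55 − 250·175 = -41000.
∂h/∂x = [(+1.3)·55 − (-4.4)·175] / -41000 = -0.02052
∂h/∂y = [50·(-4.4) − 250·(+1.3)] / -41000 = +0.01329
h(-40, 90) = 68.7 + (-0.02052)·(-55) + (+0.01329)·(40) = 68.7 +1.129 +0.532 = 70.361 m.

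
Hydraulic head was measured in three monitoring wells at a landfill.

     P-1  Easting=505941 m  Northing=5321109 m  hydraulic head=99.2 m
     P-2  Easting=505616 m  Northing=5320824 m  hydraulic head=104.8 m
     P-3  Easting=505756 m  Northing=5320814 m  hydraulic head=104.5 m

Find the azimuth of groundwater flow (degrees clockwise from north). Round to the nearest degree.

Differences from P-1: to P-2 (Δx, Δy, Δh) = (-325, -285, +5.6); to P-3 = (-185, -295, +5.3).
Solve a·Δx + b·Δy = Δh: det = (-325)·(-295) − (-185)·(-285) = 43150.
∂h/∂x = [(+5.6)·(-295) − (+5.3)·(-285)] / 43150 = -0.003279
∂h/∂y = [(-325)·(+5.3) − (-185)·(+5.6)] / 43150 = -0.01591
Flow direction (−∇h) has components (+0.003279 E, +0.01591 N).
Azimuth = atan2(E, N) = atan2(+0.003279, +0.01591) = 11.6° ≈ 012°.

012°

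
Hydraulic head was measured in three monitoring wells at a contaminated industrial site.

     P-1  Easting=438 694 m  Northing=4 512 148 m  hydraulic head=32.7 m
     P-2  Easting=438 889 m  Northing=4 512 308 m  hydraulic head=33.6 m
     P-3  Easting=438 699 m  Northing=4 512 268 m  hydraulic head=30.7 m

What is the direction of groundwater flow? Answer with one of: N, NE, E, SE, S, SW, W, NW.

NW

Taking P-1 as reference: P-2−P-1 = (195, 160, +0.9); P-3−P-1 = (5, 120, -2.0).
Determinant of the coordinate differences = 195·120 − 5·160 = 22600.
∂h/∂x = [(+0.9)·120 − (-2.0)·160] / 22600 = +0.01894
∂h/∂y = [195·(-2.0) − 5·(+0.9)] / 22600 = -0.01746
Flow = −∇h = (-0.01894 east, +0.01746 north), which points northwest.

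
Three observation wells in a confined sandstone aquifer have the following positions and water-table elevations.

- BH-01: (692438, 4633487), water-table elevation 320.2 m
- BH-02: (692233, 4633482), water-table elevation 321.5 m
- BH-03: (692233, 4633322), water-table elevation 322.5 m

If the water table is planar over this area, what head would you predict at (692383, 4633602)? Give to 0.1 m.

Differences from BH-01: to BH-02 (Δx, Δy, Δh) = (-205, -5, +1.3); to BH-03 = (-205, -165, +2.3).
Solve a·Δx + b·Δy = Δh: det = (-205)·(-165) − (-205)·(-5) = 32800.
∂h/∂x = [(+1.3)·(-165) − (+2.3)·(-5)] / 32800 = -0.006189
∂h/∂y = [(-205)·(+2.3) − (-205)·(+1.3)] / 32800 = -0.006250
h(692383, 4633602) = 320.2 + (-0.006189)·(-55) + (-0.006250)·(115) = 320.2 +0.340 -0.719 = 319.822 m.

319.8 m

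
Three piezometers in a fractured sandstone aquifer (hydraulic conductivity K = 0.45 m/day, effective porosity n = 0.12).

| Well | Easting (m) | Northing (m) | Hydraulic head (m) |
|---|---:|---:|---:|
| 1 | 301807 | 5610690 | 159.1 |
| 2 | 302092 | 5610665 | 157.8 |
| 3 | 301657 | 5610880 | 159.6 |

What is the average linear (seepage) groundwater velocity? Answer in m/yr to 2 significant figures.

6.5 m/yr

Differences from 1: to 2 (Δx, Δy, Δh) = (285, -25, -1.3); to 3 = (-150, 190, +0.5).
Determinant of the coordinate differences = 285·190 − (-150)·(-25) = 50400.
∂h/∂x = [(-1.3)·190 − (+0.5)·(-25)] / 50400 = -0.004653
∂h/∂y = [285·(+0.5) − (-150)·(-1.3)] / 50400 = -0.001042
|∇h| = √(-0.004653² + -0.001042²) = 0.004768
Seepage velocity v = K·i/n = 0.45 × 0.004768 / 0.12 = 0.01788 m/day = 6.531 m/yr.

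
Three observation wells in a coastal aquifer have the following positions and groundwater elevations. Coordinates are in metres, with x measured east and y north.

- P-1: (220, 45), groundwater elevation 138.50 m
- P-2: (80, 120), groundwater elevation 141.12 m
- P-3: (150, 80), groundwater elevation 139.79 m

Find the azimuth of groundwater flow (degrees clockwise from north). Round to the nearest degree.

119°

With h = a·x + b·y + c and P-1 as origin, the differences give:
  (-140)·a + 75·b = +2.62
  (-70)·a + 35·b = +1.29
Eliminate b (×35 and ×75, subtract): 350·a = -5.050 → a = ∂h/∂x = -0.01443
Back-substitute: b = ∂h/∂y = +0.008000.
Flow direction (−∇h) has components (+0.01443 E, -0.008000 N).
Azimuth = atan2(E, N) = atan2(+0.01443, -0.008000) = 119.0° ≈ 119°.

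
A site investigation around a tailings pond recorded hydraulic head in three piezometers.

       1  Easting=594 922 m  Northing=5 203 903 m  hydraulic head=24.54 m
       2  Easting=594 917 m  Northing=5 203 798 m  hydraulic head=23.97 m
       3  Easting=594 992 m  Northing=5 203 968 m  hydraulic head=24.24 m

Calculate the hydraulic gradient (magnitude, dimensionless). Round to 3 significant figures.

0.0114

Taking 1 as reference: 2−1 = (-5, -105, -0.57); 3−1 = (70, 65, -0.30).
Solve a·Δx + b·Δy = Δh: det = (-5)·65 − 70·(-105) = 7025.
∂h/∂x = [(-0.57)·65 − (-0.30)·(-105)] / 7025 = -0.009758
∂h/∂y = [(-5)·(-0.30) − 70·(-0.57)] / 7025 = +0.005893
|∇h| = √(-0.009758² + 0.005893²) = 0.0114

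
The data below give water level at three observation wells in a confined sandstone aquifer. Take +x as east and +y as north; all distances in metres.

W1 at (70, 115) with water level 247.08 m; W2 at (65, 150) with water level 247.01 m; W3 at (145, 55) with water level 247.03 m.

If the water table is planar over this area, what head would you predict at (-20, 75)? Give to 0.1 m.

247.4 m

Taking W1 as reference: W2−W1 = (-5, 35, -0.07); W3−W1 = (75, -60, -0.05).
Determinant of the coordinate differences = (-5)·(-60) − 75·35 = -2325.
∂h/∂x = [(-0.07)·(-60) − (-0.05)·35] / -2325 = -0.002559
∂h/∂y = [(-5)·(-0.05) − 75·(-0.07)] / -2325 = -0.002366
h(-20, 75) = 247.08 + (-0.002559)·(-90) + (-0.002366)·(-40) = 247.08 +0.230 +0.095 = 247.405 m.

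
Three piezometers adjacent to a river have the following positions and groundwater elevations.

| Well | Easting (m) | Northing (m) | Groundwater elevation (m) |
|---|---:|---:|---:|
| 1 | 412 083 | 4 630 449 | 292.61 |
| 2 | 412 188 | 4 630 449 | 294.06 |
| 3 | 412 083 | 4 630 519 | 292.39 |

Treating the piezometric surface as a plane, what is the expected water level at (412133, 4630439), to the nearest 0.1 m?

293.3 m

∂h/∂x = (294.06 − 292.61) / (412188 − 412083) = +0.01381
∂h/∂y = (292.39 − 292.61) / (4630519 − 4630449) = -0.003143
h(412133, 4630439) = 292.61 + (+0.01381)·(50) + (-0.003143)·(-10) = 292.61 +0.690 +0.031 = 293.332 m.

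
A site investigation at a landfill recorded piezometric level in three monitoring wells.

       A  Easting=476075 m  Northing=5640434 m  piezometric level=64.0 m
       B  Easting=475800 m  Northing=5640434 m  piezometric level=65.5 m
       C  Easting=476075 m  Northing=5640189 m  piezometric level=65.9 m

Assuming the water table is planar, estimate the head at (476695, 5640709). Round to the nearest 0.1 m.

∂h/∂x = (65.5 − 64.0) / (475800 − 476075) = -0.005455
∂h/∂y = (65.9 − 64.0) / (5640189 − 5640434) = -0.007755
h(476695, 5640709) = 64.0 + (-0.005455)·(620) + (-0.007755)·(275) = 64.0 -3.382 -2.133 = 58.486 m.

58.5 m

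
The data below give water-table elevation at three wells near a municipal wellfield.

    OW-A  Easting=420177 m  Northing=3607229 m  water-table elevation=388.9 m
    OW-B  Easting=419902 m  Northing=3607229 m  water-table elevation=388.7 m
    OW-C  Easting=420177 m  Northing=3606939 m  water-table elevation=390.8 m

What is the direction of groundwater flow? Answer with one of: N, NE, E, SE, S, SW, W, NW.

∂h/∂x = (388.7 − 388.9) / (419902 − 420177) = +0.0007273
∂h/∂y = (390.8 − 388.9) / (3606939 − 3607229) = -0.006552
Flow = −∇h = (-0.0007273 east, +0.006552 north), which points north.

N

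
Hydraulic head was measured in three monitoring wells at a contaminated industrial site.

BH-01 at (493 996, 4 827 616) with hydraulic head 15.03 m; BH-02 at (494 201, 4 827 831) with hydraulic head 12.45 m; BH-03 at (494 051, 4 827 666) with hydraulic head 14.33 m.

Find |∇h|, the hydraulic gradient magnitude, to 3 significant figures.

0.0137

Differences from BH-01: to BH-02 (Δx, Δy, Δh) = (205, 215, -2.58); to BH-03 = (55, 50, -0.70).
Solve a·Δx + b·Δy = Δh: det = 205·50 − 55·215 = -1575.
∂h/∂x = [(-2.58)·50 − (-0.70)·215] / -1575 = -0.01365
∂h/∂y = [205·(-0.70) − 55·(-2.58)] / -1575 = +0.001016
|∇h| = √(-0.01365² + 0.001016²) = 0.01369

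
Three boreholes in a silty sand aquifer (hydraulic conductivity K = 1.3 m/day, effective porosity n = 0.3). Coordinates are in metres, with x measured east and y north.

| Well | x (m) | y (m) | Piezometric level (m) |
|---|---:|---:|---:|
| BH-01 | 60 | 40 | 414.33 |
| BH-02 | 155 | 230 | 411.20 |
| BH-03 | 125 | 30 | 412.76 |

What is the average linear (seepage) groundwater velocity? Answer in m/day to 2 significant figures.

0.11 m/day

Differences from BH-01: to BH-02 (Δx, Δy, Δh) = (95, 190, -3.13); to BH-03 = (65, -10, -1.57).
Solve a·Δx + b·Δy = Δh: det = 95·(-10) − 65·190 = -13300.
∂h/∂x = [(-3.13)·(-10) − (-1.57)·190] / -13300 = -0.02478
∂h/∂y = [95·(-1.57) − 65·(-3.13)] / -13300 = -0.004083
|∇h| = √(-0.02478² + -0.004083²) = 0.02511
Seepage velocity v = K·i/n = 1.3 × 0.02511 / 0.3 = 0.1088 m/day.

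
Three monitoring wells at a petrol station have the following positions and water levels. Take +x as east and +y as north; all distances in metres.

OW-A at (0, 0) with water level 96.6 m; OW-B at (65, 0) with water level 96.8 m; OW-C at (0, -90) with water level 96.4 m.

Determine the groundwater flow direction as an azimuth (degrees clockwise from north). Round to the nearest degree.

∂h/∂x = (96.8 − 96.6) / (65 − 0) = +0.003077
∂h/∂y = (96.4 − 96.6) / (-90 − 0) = +0.002222
Flow direction (−∇h) has components (-0.003077 E, -0.002222 N).
Azimuth = atan2(E, N) = atan2(-0.003077, -0.002222) = 234.2° ≈ 234°.

234°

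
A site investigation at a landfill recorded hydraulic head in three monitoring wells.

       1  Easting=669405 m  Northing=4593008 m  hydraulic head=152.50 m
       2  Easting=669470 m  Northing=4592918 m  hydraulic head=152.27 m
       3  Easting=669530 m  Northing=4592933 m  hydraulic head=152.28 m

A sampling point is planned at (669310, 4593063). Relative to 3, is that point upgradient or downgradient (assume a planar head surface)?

Three-point gradient (reference 1): Δ to 2 = (65, -90, -0.23), Δ to 3 = (125, -75, -0.22).
∂h/∂x = -0.0004000, ∂h/∂y = +0.002267 (det = 6375).
Head at (669310, 4593063) = 152.50 + (-0.0004000)·(-95) + (+0.002267)·(55) = 152.66 m.
That is higher than the 152.28 m at 3, so the point is upgradient.

upgradient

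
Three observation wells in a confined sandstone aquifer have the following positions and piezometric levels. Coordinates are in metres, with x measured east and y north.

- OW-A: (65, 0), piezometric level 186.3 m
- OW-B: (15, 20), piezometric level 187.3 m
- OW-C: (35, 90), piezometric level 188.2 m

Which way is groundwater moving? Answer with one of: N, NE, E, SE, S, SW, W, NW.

Taking OW-A as reference: OW-B−OW-A = (-50, 20, +1.0); OW-C−OW-A = (-30, 90, +1.9).
Solve a·Δx + b·Δy = Δh: det = (-50)·90 − (-30)·20 = -3900.
∂h/∂x = [(+1.0)·90 − (+1.9)·20] / -3900 = -0.01333
∂h/∂y = [(-50)·(+1.9) − (-30)·(+1.0)] / -3900 = +0.01667
Flow = −∇h = (+0.01333 east, -0.01667 north), which points southeast.

SE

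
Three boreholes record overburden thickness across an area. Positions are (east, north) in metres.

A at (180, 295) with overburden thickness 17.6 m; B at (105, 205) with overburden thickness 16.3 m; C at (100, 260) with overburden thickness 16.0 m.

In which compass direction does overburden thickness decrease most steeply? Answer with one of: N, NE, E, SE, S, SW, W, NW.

Taking A as reference: B−A = (-75, -90, -1.3); C−A = (-80, -35, -1.6).
Determinant of the coordinate differences = (-75)·(-35) − (-80)·(-90) = -4575.
∂d/∂x = [(-1.3)·(-35) − (-1.6)·(-90)] / -4575 = +0.02153
∂d/∂y = [(-75)·(-1.6) − (-80)·(-1.3)] / -4575 = -0.003497
Steepest decrease is along −∇f = (-0.02153 E, +0.003497 N) → west.

W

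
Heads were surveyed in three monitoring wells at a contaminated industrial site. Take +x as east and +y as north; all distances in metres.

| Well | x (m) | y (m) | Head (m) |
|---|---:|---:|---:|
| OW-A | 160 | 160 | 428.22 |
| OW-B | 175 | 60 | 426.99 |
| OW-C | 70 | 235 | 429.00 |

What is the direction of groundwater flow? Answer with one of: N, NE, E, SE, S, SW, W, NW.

S

Differences from OW-A: to OW-B (Δx, Δy, Δh) = (15, -100, -1.23); to OW-C = (-90, 75, +0.78).
Determinant of the coordinate differences = 15·75 − (-90)·(-100) = -7875.
∂h/∂x = [(-1.23)·75 − (+0.78)·(-100)] / -7875 = +0.001810
∂h/∂y = [15·(+0.78) − (-90)·(-1.23)] / -7875 = +0.01257
Flow = −∇h = (-0.001810 east, -0.01257 north), which points south.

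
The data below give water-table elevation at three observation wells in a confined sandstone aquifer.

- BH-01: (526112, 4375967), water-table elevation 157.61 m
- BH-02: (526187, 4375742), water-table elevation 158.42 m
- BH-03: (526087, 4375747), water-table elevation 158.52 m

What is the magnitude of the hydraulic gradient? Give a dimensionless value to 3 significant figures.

0.00418

Differences from BH-01: to BH-02 (Δx, Δy, Δh) = (75, -225, +0.81); to BH-03 = (-25, -220, +0.91).
Solve a·Δx + b·Δy = Δh: det = 75·(-220) − (-25)·(-225) = -22125.
∂h/∂x = [(+0.81)·(-220) − (+0.91)·(-225)] / -22125 = -0.001200
∂h/∂y = [75·(+0.91) − (-25)·(+0.81)] / -22125 = -0.004000
|∇h| = √(-0.001200² + -0.004000²) = 0.004176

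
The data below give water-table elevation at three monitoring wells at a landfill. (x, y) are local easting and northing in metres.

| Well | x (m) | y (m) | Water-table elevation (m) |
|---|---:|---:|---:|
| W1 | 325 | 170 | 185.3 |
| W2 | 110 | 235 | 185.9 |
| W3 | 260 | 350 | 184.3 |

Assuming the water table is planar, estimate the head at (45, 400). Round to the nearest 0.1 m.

185.0 m

Taking W1 as reference: W2−W1 = (-215, 65, +0.6); W3−W1 = (-65, 180, -1.0).
Solve a·Δx + b·Δy = Δh: det = (-215)·180 − (-65)·65 = -34475.
∂h/∂x = [(+0.6)·180 − (-1.0)·65] / -34475 = -0.005018
∂h/∂y = [(-215)·(-1.0) − (-65)·(+0.6)] / -34475 = -0.007368
h(45, 400) = 185.3 + (-0.005018)·(-280) + (-0.007368)·(230) = 185.3 +1.405 -1.695 = 185.011 m.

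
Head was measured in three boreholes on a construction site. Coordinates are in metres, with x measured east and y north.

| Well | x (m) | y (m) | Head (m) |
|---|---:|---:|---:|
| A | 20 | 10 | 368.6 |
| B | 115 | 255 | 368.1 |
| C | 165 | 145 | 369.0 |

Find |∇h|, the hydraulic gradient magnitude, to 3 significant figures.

With h = a·x + b·y + c and A as origin, the differences give:
  95·a + 245·b = -0.5
  145·a + 135·b = +0.4
Eliminate b (×135 and ×245, subtract): -22700·a = -165.50 → a = ∂h/∂x = +0.007291
Back-substitute: b = ∂h/∂y = -0.004868.
|∇h| = √(0.007291² + -0.004868²) = 0.008767

0.00877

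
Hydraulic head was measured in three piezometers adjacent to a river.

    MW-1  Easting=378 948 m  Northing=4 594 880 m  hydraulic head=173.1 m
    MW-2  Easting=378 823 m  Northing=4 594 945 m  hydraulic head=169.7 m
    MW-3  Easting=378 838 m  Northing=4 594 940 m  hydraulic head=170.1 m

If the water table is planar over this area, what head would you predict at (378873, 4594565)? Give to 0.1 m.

With h = a·x + b·y + c and MW-1 as origin, the differences give:
  (-125)·a + 65·b = -3.4
  (-110)·a + 60·b = -3.0
Eliminate b (×60 and ×65, subtract): -350·a = -9.00 → a = ∂h/∂x = +0.02571
Back-substitute: b = ∂h/∂y = -0.002857.
h(378873, 4594565) = 173.1 + (+0.02571)·(-75) + (-0.002857)·(-315) = 173.1 -1.929 +0.900 = 172.071 m.

172.1 m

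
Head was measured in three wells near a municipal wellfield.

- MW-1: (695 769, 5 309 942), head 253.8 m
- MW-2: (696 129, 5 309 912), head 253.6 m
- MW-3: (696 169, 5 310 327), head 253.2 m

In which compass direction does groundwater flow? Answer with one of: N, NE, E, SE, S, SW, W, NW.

NE

Differences from MW-1: to MW-2 (Δx, Δy, Δh) = (360, -30, -0.2); to MW-3 = (400, 385, -0.6).
Solve a·Δx + b·Δy = Δh: det = 360·385 − 400·(-30) = 150600.
∂h/∂x = [(-0.2)·385 − (-0.6)·(-30)] / 150600 = -0.0006308
∂h/∂y = [360·(-0.6) − 400·(-0.2)] / 150600 = -0.0009031
Flow = −∇h = (+0.0006308 east, +0.0009031 north), which points northeast.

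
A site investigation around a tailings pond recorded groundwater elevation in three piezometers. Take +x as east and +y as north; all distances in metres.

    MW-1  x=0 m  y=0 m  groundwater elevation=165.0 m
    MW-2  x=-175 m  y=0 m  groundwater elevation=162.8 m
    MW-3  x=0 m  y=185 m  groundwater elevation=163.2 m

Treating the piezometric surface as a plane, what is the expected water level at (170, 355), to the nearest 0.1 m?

163.7 m

∂h/∂x = (162.8 − 165.0) / (-175 − 0) = +0.01257
∂h/∂y = (163.2 − 165.0) / (185 − 0) = -0.009730
h(170, 355) = 165.0 + (+0.01257)·(170) + (-0.009730)·(355) = 165.0 +2.137 -3.454 = 163.683 m.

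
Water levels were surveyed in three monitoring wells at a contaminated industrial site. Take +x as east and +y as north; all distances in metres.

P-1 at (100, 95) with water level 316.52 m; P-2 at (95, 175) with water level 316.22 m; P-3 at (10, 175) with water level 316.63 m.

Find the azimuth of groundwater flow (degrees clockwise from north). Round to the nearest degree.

Taking P-1 as reference: P-2−P-1 = (-5, 80, -0.30); P-3−P-1 = (-90, 80, +0.11).
Solve a·Δx + b·Δy = Δh: det = (-5)·80 − (-90)·80 = 6800.
∂h/∂x = [(-0.30)·80 − (+0.11)·80] / 6800 = -0.004824
∂h/∂y = [(-5)·(+0.11) − (-90)·(-0.30)] / 6800 = -0.004051
Flow direction (−∇h) has components (+0.004824 E, +0.004051 N).
Azimuth = atan2(E, N) = atan2(+0.004824, +0.004051) = 50.0° ≈ 050°.

050°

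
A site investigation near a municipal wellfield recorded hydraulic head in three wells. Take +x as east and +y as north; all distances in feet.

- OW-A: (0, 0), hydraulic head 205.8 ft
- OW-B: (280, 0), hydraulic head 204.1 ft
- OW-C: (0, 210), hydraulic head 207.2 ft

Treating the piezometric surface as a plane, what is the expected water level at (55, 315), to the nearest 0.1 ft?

∂h/∂x = (204.1 − 205.8) / (280 − 0) = -0.006071
∂h/∂y = (207.2 − 205.8) / (210 − 0) = +0.006667
h(55, 315) = 205.8 + (-0.006071)·(55) + (+0.006667)·(315) = 205.8 -0.334 +2.100 = 207.566 ft.

207.6 ft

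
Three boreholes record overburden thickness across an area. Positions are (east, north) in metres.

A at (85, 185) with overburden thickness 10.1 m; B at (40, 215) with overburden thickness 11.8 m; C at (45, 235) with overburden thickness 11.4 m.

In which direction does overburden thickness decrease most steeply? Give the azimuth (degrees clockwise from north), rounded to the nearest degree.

078°

Taking A as reference: B−A = (-45, 30, +1.7); C−A = (-40, 50, +1.3).
Solve a·Δx + b·Δy = Δd: det = (-45)·50 − (-40)·30 = -1050.
∂d/∂x = [(+1.7)·50 − (+1.3)·30] / -1050 = -0.04381
∂d/∂y = [(-45)·(+1.3) − (-40)·(+1.7)] / -1050 = -0.009048
Steepest decrease is along −∇f: components (+0.04381 E, +0.009048 N).
Azimuth = atan2(+0.04381, +0.009048) = 78.3° ≈ 078°.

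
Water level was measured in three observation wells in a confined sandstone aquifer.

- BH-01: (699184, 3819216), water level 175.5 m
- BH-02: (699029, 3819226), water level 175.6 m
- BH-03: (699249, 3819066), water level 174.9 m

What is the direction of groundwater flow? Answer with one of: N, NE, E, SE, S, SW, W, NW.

S

Three-point gradient (reference BH-01): Δ to BH-02 = (-155, 10, +0.1), Δ to BH-03 = (65, -150, -0.6).
∂h/∂x = -0.0003982, ∂h/∂y = +0.003827 (det = 22600).
Flow = −∇h = (+0.0003982 east, -0.003827 north), which points south.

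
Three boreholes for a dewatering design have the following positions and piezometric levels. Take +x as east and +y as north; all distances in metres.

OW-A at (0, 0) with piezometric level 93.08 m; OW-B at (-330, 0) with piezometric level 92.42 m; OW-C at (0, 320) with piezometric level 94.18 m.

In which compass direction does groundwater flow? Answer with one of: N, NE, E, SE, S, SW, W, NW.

∂h/∂x = (92.42 − 93.08) / (-330 − 0) = +0.002000
∂h/∂y = (94.18 − 93.08) / (320 − 0) = +0.003438
Flow = −∇h = (-0.002000 east, -0.003438 north), which points southwest.

SW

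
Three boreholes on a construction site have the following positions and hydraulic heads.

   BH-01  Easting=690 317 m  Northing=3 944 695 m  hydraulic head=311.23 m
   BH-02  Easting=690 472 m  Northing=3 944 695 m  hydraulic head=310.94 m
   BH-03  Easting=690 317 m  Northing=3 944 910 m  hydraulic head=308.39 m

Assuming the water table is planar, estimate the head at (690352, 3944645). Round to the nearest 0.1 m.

311.8 m

∂h/∂x = (310.94 − 311.23) / (690472 − 690317) = -0.001871
∂h/∂y = (308.39 − 311.23) / (3944910 − 3944695) = -0.01321
h(690352, 3944645) = 311.23 + (-0.001871)·(35) + (-0.01321)·(-50) = 311.23 -0.065 +0.660 = 311.825 m.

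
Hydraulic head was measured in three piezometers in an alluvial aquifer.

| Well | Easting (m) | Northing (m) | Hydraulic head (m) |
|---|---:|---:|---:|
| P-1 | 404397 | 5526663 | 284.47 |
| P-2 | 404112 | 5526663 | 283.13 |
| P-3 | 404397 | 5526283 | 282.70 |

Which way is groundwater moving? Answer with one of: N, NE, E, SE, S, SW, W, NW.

SW

∂h/∂x = (283.13 − 284.47) / (404112 − 404397) = +0.004702
∂h/∂y = (282.70 − 284.47) / (5526283 − 5526663) = +0.004658
Flow = −∇h = (-0.004702 east, -0.004658 north), which points southwest.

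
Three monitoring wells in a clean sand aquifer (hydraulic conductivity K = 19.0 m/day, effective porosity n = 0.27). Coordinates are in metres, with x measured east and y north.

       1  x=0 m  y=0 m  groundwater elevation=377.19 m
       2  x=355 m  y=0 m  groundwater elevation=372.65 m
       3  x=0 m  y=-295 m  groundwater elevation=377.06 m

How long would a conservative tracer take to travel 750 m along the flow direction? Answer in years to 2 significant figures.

∂h/∂x = (372.65 − 377.19) / (355 − 0) = -0.01279
∂h/∂y = (377.06 − 377.19) / (-295 − 0) = +0.0004407
|∇h| = √(-0.01279² + 0.0004407²) = 0.0128
Seepage velocity v = K·i/n = 19.0 × 0.0128 / 0.27 = 0.9007 m/day.
t = 750 / 0.9007 = 832.7 days = 2.28 years.

2.3 years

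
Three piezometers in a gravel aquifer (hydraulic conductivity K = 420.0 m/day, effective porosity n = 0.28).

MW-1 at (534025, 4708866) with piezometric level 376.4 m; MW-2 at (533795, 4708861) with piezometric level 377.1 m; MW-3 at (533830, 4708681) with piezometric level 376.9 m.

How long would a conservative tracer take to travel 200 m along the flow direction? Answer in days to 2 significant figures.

With h = a·x + b·y + c and MW-1 as origin, the differences give:
  (-230)·a + (-5)·b = +0.7
  (-195)·a + (-185)·b = +0.5
Eliminate b (×(-185) and ×(-5), subtract): 41575·a = -127.00 → a = ∂h/∂x = -0.003055
Back-substitute: b = ∂h/∂y = +0.0005171.
|∇h| = √(-0.003055² + 0.0005171²) = 0.003098
Seepage velocity v = K·i/n = 420.0 × 0.003098 / 0.28 = 4.647 m/day.
t = 200 / 4.647 = 43.04 days.

43 days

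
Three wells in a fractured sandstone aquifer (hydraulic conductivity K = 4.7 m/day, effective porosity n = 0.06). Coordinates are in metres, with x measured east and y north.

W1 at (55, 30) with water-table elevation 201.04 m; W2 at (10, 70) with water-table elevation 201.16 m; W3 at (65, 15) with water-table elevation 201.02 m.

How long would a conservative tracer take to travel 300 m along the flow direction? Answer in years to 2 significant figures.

Differences from W1: to W2 (Δx, Δy, Δh) = (-45, 40, +0.12); to W3 = (10, -15, -0.02).
Determinant of the coordinate differences = (-45)·(-15) − 10·40 = 275.
∂h/∂x = [(+0.12)·(-15) − (-0.02)·40] / 275 = -0.003636
∂h/∂y = [(-45)·(-0.02) − 10·(+0.12)] / 275 = -0.001091
|∇h| = √(-0.003636² + -0.001091²) = 0.003796
Seepage velocity v = K·i/n = 4.7 × 0.003796 / 0.06 = 0.2974 m/day.
t = 300 / 0.2974 = 1009 days = 2.76 years.

2.8 years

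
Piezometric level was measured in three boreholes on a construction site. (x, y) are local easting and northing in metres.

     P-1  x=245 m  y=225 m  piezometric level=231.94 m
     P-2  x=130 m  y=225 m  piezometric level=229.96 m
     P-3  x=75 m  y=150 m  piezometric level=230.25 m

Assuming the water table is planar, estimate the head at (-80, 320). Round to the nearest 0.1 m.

224.8 m

Three-point gradient (reference P-1): Δ to P-2 = (-115, 0, -1.98), Δ to P-3 = (-170, -75, -1.69).
∂h/∂x = +0.01722, ∂h/∂y = -0.01649 (det = 8625).
h(-80, 320) = 231.94 + (+0.01722)·(-325) + (-0.01649)·(95) = 231.94 -5.596 -1.567 = 224.778 m.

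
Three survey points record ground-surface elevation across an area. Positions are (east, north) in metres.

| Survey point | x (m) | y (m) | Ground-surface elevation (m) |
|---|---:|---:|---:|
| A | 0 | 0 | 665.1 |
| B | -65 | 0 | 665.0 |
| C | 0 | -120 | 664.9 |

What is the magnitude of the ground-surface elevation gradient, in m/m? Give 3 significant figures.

0.00227 m/m

∂z/∂x = (665.0 − 665.1) / (-65 − 0) = +0.001538
∂z/∂y = (664.9 − 665.1) / (-120 − 0) = +0.001667
|∇f| = √(0.001538² + 0.001667²) = 0.002268 m/m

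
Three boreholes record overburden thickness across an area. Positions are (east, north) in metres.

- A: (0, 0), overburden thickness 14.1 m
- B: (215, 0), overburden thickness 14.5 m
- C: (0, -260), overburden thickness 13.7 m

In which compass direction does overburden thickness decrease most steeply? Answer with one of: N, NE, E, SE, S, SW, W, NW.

SW

∂d/∂x = (14.5 − 14.1) / (215 − 0) = +0.001860
∂d/∂y = (13.7 − 14.1) / (-260 − 0) = +0.001538
Steepest decrease is along −∇f = (-0.001860 E, -0.001538 N) → southwest.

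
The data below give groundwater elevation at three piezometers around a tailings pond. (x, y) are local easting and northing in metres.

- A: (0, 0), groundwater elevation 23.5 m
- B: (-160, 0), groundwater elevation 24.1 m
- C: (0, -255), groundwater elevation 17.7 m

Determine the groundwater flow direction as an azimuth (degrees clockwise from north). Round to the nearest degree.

171°

∂h/∂x = (24.1 − 23.5) / (-160 − 0) = -0.003750
∂h/∂y = (17.7 − 23.5) / (-255 − 0) = +0.02275
Flow direction (−∇h) has components (+0.003750 E, -0.02275 N).
Azimuth = atan2(E, N) = atan2(+0.003750, -0.02275) = 170.6° ≈ 171°.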